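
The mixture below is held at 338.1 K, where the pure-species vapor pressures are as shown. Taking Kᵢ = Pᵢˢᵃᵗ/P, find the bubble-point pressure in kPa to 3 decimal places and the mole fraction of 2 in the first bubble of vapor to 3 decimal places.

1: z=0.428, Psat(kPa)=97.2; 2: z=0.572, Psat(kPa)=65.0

Pbub = 78.782 kPa, y_2 = 0.472

At the bubble point ψ → 0, so ΣzᵢKᵢ = 1 with Kᵢ = Pᵢˢᵃᵗ/P ⇒ P = ΣzᵢPᵢˢᵃᵗ.
P = 0.428·97.2 + 0.572·65.0 = 78.782 kPa
yᵢ = zᵢPᵢˢᵃᵗ/P ⇒ y_2 = 0.572·65.0/78.782 = 0.472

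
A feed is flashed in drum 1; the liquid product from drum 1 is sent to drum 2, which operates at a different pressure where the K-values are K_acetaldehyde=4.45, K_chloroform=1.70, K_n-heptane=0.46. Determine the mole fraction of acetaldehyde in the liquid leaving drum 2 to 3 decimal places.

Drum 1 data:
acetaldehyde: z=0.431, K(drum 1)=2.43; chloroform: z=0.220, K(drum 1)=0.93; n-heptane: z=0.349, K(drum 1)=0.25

Drum 1:
Material balance + equilibrium reduce to Σ zᵢ(Kᵢ−1)/(1+ψ₁(Kᵢ−1)) = 0.
Feasibility: ΣzᵢKᵢ = 1.339, Σzᵢ/Kᵢ = 1.810 — both > 1, two phases present.
Newton iteration, ψ₁⁰ = 0.5:
  ψ₁ = 0.500: g = -0.0754, g' = -0.803 → ψ₁ = 0.406
  ψ₁ = 0.406: g = -0.0024, g' = -0.760 → ψ₁ = 0.403
Converged at ψ₁ = 0.403.
Drum-1 compositions:
  acetaldehyde: x = 0.273, y = 0.664
  chloroform: x = 0.226, y = 0.211
  n-heptane: x = 0.500, y = 0.125
Drum-2 feed = drum-1 liquid: z₂ = (0.2734, 0.2264, 0.5002).
Drum 2:
Let ψ₂ = V/F and solve Σ zᵢ(Kᵢ−1)/(1+ψ₂(Kᵢ−1)) = 0.
g(0) = ΣzᵢKᵢ − 1 = 0.832 and g(1) = 1 − Σzᵢ/Kᵢ = -0.282, so a root lies in (0, 1).
Newton iteration, ψ₂⁰ = 0.5:
  ψ₂ = 0.500: g = 0.0935, g' = -0.773 → ψ₂ = 0.621
  ψ₂ = 0.621: g = 0.0042, g' = -0.714 → ψ₂ = 0.627
Converged at ψ₂ = 0.627.
  acetaldehyde: x = 0.086, y = 0.385
  chloroform: x = 0.157, y = 0.267
  n-heptane: x = 0.756, y = 0.348

x_acetaldehyde (drum 2) = 0.086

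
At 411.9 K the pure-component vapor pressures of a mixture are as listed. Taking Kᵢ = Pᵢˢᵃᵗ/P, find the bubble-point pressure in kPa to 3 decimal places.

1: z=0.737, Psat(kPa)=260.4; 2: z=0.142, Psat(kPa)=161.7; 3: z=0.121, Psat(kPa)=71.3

Pbub = 223.503 kPa

At the bubble point ψ → 0, so ΣzᵢKᵢ = 1 with Kᵢ = Pᵢˢᵃᵗ/P ⇒ P = ΣzᵢPᵢˢᵃᵗ.
P = 0.737·260.4 + 0.142·161.7 + 0.121·71.3 = 223.503 kPa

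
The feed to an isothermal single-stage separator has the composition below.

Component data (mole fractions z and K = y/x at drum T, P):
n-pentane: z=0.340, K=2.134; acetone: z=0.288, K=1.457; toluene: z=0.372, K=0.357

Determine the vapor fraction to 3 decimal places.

Iterate (Newton) starting at ψ = 0.5:
  ψ = 0.500: g = 0.0006, g' = -0.552 → ψ = 0.501
Converged at ψ = 0.501.

ψ = 0.501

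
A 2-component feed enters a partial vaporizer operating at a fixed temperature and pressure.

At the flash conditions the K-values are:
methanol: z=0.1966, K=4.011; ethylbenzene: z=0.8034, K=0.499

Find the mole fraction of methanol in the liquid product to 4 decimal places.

Rachford–Rice: g(ψ) = Σ zᵢ(Kᵢ−1)/(1+ψ(Kᵢ−1)) = 0.
g(0) = ΣzᵢKᵢ − 1 = 0.1895 and g(1) = 1 − Σzᵢ/Kᵢ = -0.6590, so a root lies in (0, 1).
Binary case is linear: z₁(K₁−1)(1+ψ(K₂−1)) + z₂(K₂−1)(1+ψ(K₁−1)) = 0
⇒ ψ = [z₁(K₁−1)+z₂(K₂−1)] / [−(K₁−1)(K₂−1)] = 0.18946/1.50851 = 0.1256
Compositions from xᵢ = zᵢ/(1+ψ(Kᵢ−1)), yᵢ = Kᵢxᵢ:
  methanol: x = 0.1427, y = 0.5722
  ethylbenzene: x = 0.8573, y = 0.4278

x_methanol = 0.1427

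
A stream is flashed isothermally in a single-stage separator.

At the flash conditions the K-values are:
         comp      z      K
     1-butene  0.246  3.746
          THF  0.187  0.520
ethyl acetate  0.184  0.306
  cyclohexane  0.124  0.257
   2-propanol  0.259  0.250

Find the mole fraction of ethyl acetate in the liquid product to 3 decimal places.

Let β = V/F and solve Σ zᵢ(Kᵢ−1)/(1+β(Kᵢ−1)) = 0.
g(0) = ΣzᵢKᵢ − 1 = 0.172 and g(1) = 1 − Σzᵢ/Kᵢ = -1.545, so a root lies in (0, 1).
Iterate (Newton) starting at β = 0.69:
  β = 0.690: g = -0.7375, g' = -1.558 → β = 0.217
  β = 0.217: g = -0.1686, g' = -1.211 → β = 0.077
  β = 0.077: g = 0.0251, g' = -1.649 → β = 0.093
Converged at β = 0.093.
Compositions from xᵢ = zᵢ/(1+β(Kᵢ−1)), yᵢ = Kᵢxᵢ:
  1-butene: x = 0.196, y = 0.734
  THF: x = 0.196, y = 0.102
  ethyl acetate: x = 0.197, y = 0.060
  cyclohexane: x = 0.133, y = 0.034
  2-propanol: x = 0.278, y = 0.070

x_ethyl acetate = 0.197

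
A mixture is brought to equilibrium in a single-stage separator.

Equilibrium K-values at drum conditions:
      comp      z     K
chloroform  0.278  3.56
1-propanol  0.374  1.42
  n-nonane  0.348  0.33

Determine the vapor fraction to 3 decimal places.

Let ψ = V/F and solve Σ zᵢ(Kᵢ−1)/(1+ψ(Kᵢ−1)) = 0.
Feasibility: ΣzᵢKᵢ = 1.636, Σzᵢ/Kᵢ = 1.396 — both > 1, two phases present.
Newton–Raphson from ψ = 0.57:
  ψ = 0.570: g = 0.0389, g' = -0.753 → ψ = 0.622
  ψ = 0.622: g = -0.0004, g' = -0.772 → ψ = 0.621
Converged at ψ = 0.621.

ψ = 0.621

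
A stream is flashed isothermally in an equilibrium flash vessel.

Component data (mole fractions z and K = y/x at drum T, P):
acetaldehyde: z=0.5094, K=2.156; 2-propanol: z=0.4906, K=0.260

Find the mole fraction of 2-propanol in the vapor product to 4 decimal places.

y_2-propanol = 0.1585

Rachford–Rice: g(β) = Σ zᵢ(Kᵢ−1)/(1+β(Kᵢ−1)) = 0.
g(0) = ΣzᵢKᵢ − 1 = 0.2258 and g(1) = 1 − Σzᵢ/Kᵢ = -1.1232, so a root lies in (0, 1).
Newton–Raphson from β = 0.5:
  β = 0.5000: g = -0.20309, g' = -0.9503 → β = 0.2863
  β = 0.2863: g = -0.01818, g' = -0.8168 → β = 0.2640
Converged at β = 0.2640.
Compositions from xᵢ = zᵢ/(1+β(Kᵢ−1)), yᵢ = Kᵢxᵢ:
  acetaldehyde: x = 0.3903, y = 0.8415
  2-propanol: x = 0.6097, y = 0.1585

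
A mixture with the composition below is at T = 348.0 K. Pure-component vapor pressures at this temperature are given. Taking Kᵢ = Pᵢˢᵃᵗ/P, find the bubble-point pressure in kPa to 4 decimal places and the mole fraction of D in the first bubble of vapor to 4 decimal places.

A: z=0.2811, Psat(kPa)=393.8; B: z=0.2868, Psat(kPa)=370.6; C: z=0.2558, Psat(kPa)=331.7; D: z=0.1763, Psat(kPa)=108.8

Pbub = 321.0156 kPa, y_D = 0.0598

At the bubble point ψ → 0, so ΣzᵢKᵢ = 1 with Kᵢ = Pᵢˢᵃᵗ/P ⇒ P = ΣzᵢPᵢˢᵃᵗ.
P = 0.2811·393.8 + 0.2868·370.6 + 0.2558·331.7 + 0.1763·108.8 = 321.0156 kPa
yᵢ = zᵢPᵢˢᵃᵗ/P ⇒ y_D = 0.1763·108.8/321.0156 = 0.0598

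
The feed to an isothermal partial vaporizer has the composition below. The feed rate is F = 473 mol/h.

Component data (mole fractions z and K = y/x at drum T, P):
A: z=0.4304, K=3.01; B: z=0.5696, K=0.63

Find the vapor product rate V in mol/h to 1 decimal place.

Material balance + equilibrium reduce to Σ zᵢ(Kᵢ−1)/(1+ψ(Kᵢ−1)) = 0.
Feasibility: ΣzᵢKᵢ = 1.6544, Σzᵢ/Kᵢ = 1.0471 — both > 1, two phases present.
Binary case is linear: z₁(K₁−1)(1+ψ(K₂−1)) + z₂(K₂−1)(1+ψ(K₁−1)) = 0
⇒ ψ = [z₁(K₁−1)+z₂(K₂−1)] / [−(K₁−1)(K₂−1)] = 0.65435/0.74370 = 0.8799
Then V = ψ·F = 0.8799·473 = 416.2 mol/h and L = F − V = 56.8 mol/h.

V = 416.2 mol/h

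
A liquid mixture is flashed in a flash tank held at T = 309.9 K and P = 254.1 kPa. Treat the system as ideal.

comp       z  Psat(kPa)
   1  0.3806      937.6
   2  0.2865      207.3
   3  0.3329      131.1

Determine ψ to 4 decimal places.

Raoult's law: Kᵢ = Pᵢˢᵃᵗ/P = Pᵢˢᵃᵗ/254.1.
  K_1 = 937.6/254.1 = 3.689886, K_2 = 207.3/254.1 = 0.815821, K_3 = 131.1/254.1 = 0.515939
Iterate (Newton) starting at ψ = 0.33:
  ψ = 0.3300: g = 0.29439, g' = -0.8943 → ψ = 0.6592
  ψ = 0.6592: g = 0.07247, g' = -0.5389 → ψ = 0.7936
  ψ = 0.7936: g = 0.00312, g' = -0.4992 → ψ = 0.7999
Converged at ψ = 0.7999.

ψ = 0.7999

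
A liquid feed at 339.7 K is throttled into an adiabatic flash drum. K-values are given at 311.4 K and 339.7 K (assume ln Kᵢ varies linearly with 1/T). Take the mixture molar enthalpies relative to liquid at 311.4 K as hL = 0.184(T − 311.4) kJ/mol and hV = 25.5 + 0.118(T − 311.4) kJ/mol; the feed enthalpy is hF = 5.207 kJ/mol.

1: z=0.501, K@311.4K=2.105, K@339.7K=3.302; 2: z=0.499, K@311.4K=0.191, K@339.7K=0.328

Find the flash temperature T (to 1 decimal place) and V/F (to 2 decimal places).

Adiabatic flash: solve Rachford–Rice at each trial T, then check hF = ψ·hV(T) + (1−ψ)·hL(T).
  T = 311.4 K: K = (2.105, 0.191), RR gives ψ = 0.168, H_out = 4.276 kJ/mol
  T = 339.7 K: K = (3.302, 0.328), RR gives ψ = 0.529, H_out = 17.703 kJ/mol
  T = 325.5 K: K = (2.660, 0.253), RR gives ψ = 0.370, H_out = 11.688 kJ/mol
  T = 318.4 K: K = (2.371, 0.220), RR gives ψ = 0.278, H_out = 8.260 kJ/mol
  T = 314.9 K: K = (2.235, 0.205), RR gives ψ = 0.226, H_out = 6.367 kJ/mol
  T = 313.1 K: K = (2.168, 0.198), RR gives ψ = 0.197, H_out = 5.320 kJ/mol
Linear interpolation between T = 311.4 (H_out = 4.276) and T = 313.1 (H_out = 5.320) on hF = 5.207 gives T ≈ 312.9 K, at which ψ = 0.19.

T = 312.9 K, V/F = 0.19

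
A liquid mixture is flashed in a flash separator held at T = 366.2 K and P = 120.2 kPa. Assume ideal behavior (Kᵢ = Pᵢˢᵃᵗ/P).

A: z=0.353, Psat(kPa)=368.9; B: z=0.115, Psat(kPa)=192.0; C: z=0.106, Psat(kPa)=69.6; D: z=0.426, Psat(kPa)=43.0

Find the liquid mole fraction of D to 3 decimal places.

Raoult's law: Kᵢ = Pᵢˢᵃᵗ/P = Pᵢˢᵃᵗ/120.2.
  K_A = 368.9/120.2 = 3.06905, K_B = 192.0/120.2 = 1.59734, K_C = 69.6/120.2 = 0.57903, K_D = 43.0/120.2 = 0.35774
Rachford–Rice: g(ψ) = Σ zᵢ(Kᵢ−1)/(1+ψ(Kᵢ−1)) = 0.
Check two-phase: ΣzᵢKᵢ = 1.481 > 1 and Σzᵢ/Kᵢ = 1.561 > 1, so g(0) = 0.481 > 0 and g(1) = -0.561 < 0.
Newton iteration, ψ⁰ = 0.5:
  ψ = 0.500: g = -0.0477, g' = -0.801 → ψ = 0.440
  ψ = 0.440: g = 0.0002, g' = -0.809 → ψ = 0.441
Converged at ψ = 0.441.
Compositions from xᵢ = zᵢ/(1+ψ(Kᵢ−1)), yᵢ = Kᵢxᵢ:
  A: x = 0.185, y = 0.567
  B: x = 0.091, y = 0.145
  C: x = 0.130, y = 0.075
  D: x = 0.594, y = 0.213

x_D = 0.594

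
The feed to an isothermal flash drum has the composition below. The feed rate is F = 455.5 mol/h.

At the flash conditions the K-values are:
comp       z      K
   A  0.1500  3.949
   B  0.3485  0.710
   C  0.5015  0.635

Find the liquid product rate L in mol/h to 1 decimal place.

L = 382.5 mol/h

Rachford–Rice: g(ψ) = Σ zᵢ(Kᵢ−1)/(1+ψ(Kᵢ−1)) = 0.
Check two-phase: ΣzᵢKᵢ = 1.1582 > 1 and Σzᵢ/Kᵢ = 1.3186 > 1, so g(0) = 0.1582 > 0 and g(1) = -0.3186 < 0.
Newton iteration, ψ⁰ = 0.5:
  ψ = 0.5000: g = -0.16335, g' = -0.3531 → ψ = 0.0374
  ψ = 0.0374: g = 0.11067, g' = -1.1569 → ψ = 0.1330
  ψ = 0.1330: g = 0.02019, g' = -0.7784 → ψ = 0.1590
  ψ = 0.1590: g = 0.00088, g' = -0.7121 → ψ = 0.1602
Converged at ψ = 0.1602.
Then V = ψ·F = 0.1602·455.5 = 73.0 mol/h and L = F − V = 382.5 mol/h.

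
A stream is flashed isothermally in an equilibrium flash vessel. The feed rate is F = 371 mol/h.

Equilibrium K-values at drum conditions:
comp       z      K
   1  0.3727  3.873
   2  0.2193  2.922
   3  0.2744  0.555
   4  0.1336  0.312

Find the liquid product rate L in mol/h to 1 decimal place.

L = 34.0 mol/h

Rachford–Rice: g(V/F) = Σ zᵢ(Kᵢ−1)/(1+V/F(Kᵢ−1)) = 0.
Feasibility: ΣzᵢKᵢ = 2.2782, Σzᵢ/Kᵢ = 1.0939 — both > 1, two phases present.
Newton iteration, V/F⁰ = 0.5:
  V/F = 0.5000: g = 0.35724, g' = -0.9657 → V/F = 0.8699
  V/F = 0.8699: g = 0.03557, g' = -0.9017 → V/F = 0.9094
  V/F = 0.9094: g = -0.00086, g' = -0.9476 → V/F = 0.9085
Converged at V/F = 0.9085.
Then V = V/F·F = 0.9085·371 = 337.0 mol/h and L = F − V = 34.0 mol/h.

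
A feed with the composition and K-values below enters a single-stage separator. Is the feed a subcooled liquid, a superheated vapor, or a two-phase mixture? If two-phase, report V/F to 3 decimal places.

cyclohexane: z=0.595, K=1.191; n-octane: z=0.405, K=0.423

ΣzᵢKᵢ = 0.880; Σzᵢ/Kᵢ = 1.457.
Since ΣzᵢKᵢ < 1 the mixture is below its bubble point — single liquid phase.

subcooled liquid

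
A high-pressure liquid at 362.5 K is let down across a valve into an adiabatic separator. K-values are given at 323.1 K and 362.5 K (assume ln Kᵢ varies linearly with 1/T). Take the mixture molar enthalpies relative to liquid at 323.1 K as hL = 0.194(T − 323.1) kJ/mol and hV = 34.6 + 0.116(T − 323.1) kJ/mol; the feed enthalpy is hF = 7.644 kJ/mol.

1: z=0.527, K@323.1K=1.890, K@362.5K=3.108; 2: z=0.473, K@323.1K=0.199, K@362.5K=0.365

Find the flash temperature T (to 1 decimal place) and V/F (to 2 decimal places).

T = 327.3 K, V/F = 0.20

Adiabatic flash: solve Rachford–Rice at each trial T, then check hF = ψ·hV(T) + (1−ψ)·hL(T).
  T = 323.1 K: K = (1.890, 0.199), RR gives ψ = 0.126, H_out = 4.376 kJ/mol
  T = 362.5 K: K = (3.108, 0.365), RR gives ψ = 0.606, H_out = 26.734 kJ/mol
  T = 342.8 K: K = (2.459, 0.274), RR gives ψ = 0.402, H_out = 17.108 kJ/mol
  T = 333.0 K: K = (2.165, 0.235), RR gives ψ = 0.283, H_out = 11.493 kJ/mol
  T = 328.1 K: K = (2.027, 0.217), RR gives ψ = 0.212, H_out = 8.222 kJ/mol
  T = 325.6 K: K = (1.958, 0.208), RR gives ψ = 0.171, H_out = 6.376 kJ/mol
  T = 326.9 K: K = (1.993, 0.212), RR gives ψ = 0.193, H_out = 7.353 kJ/mol
Linear interpolation between T = 326.9 (H_out = 7.353) and T = 328.1 (H_out = 8.222) on hF = 7.644 gives T ≈ 327.3 K, at which ψ = 0.20.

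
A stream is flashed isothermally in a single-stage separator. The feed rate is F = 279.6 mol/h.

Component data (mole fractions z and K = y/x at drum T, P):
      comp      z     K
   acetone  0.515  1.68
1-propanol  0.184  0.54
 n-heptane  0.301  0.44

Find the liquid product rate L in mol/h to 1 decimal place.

L = 203.6 mol/h

Rachford–Rice: g(ψ) = Σ zᵢ(Kᵢ−1)/(1+ψ(Kᵢ−1)) = 0.
g(0) = ΣzᵢKᵢ − 1 = 0.097 and g(1) = 1 − Σzᵢ/Kᵢ = -0.331, so a root lies in (0, 1).
Newton iteration, ψ⁰ = 0.39:
  ψ = 0.390: g = -0.0420, g' = -0.361 → ψ = 0.274
  ψ = 0.274: g = -0.0006, g' = -0.352 → ψ = 0.272
Converged at ψ = 0.272.
Then V = ψ·F = 0.2718·279.6 = 76.0 mol/h and L = F − V = 203.6 mol/h.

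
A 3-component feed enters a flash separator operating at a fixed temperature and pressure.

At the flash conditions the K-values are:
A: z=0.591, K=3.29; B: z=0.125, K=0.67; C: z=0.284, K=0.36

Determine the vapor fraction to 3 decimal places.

Material balance + equilibrium reduce to Σ zᵢ(Kᵢ−1)/(1+ψ(Kᵢ−1)) = 0.
Feasibility: ΣzᵢKᵢ = 2.130, Σzᵢ/Kᵢ = 1.155 — both > 1, two phases present.
Newton iteration, ψ⁰ = 0.44:
  ψ = 0.440: g = 0.3729, g' = -1.013 → ψ = 0.808
  ψ = 0.808: g = 0.0421, g' = -0.906 → ψ = 0.855
  ψ = 0.855: g = -0.0009, g' = -0.948 → ψ = 0.854
Converged at ψ = 0.854.

ψ = 0.854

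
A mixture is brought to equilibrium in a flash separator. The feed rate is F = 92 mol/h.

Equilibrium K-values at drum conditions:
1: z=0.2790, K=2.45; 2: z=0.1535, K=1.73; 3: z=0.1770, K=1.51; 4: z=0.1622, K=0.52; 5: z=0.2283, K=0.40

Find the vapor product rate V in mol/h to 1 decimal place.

Let ψ = V/F and solve Σ zᵢ(Kᵢ−1)/(1+ψ(Kᵢ−1)) = 0.
Check two-phase: ΣzᵢKᵢ = 1.3920 > 1 and Σzᵢ/Kᵢ = 1.2025 > 1, so g(0) = 0.3920 > 0 and g(1) = -0.2025 < 0.
Newton iteration, ψ⁰ = 0.5:
  ψ = 0.5000: g = 0.09041, g' = -0.5027 → ψ = 0.6799
  ψ = 0.6799: g = -0.00128, g' = -0.5275 → ψ = 0.6774
Converged at ψ = 0.6774.
Then V = ψ·F = 0.6774·92 = 62.3 mol/h and L = F − V = 29.7 mol/h.

V = 62.3 mol/h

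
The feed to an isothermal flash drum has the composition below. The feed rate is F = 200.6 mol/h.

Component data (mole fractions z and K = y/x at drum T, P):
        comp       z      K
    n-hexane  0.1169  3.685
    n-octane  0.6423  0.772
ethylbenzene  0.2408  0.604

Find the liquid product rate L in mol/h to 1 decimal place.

Newton iteration, β⁰ = 0.5:
  β = 0.5000: g = -0.15019, g' = -0.2548 → β = 0.0000
  β = 0.0000: g = 0.07207, g' = -0.9139 → β = 0.0789
  β = 0.0789: g = 0.01147, g' = -0.6488 → β = 0.0965
  β = 0.0965: g = 0.00037, g' = -0.6072 → β = 0.0972
Converged at β = 0.0972.
Then V = β·F = 0.0972·200.6 = 19.5 mol/h and L = F − V = 181.1 mol/h.

L = 181.1 mol/h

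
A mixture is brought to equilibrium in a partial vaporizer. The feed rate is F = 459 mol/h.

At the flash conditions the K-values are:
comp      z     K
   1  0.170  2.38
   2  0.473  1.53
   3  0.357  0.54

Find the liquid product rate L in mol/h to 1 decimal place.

L = 53.7 mol/h

Let ψ = V/F and solve Σ zᵢ(Kᵢ−1)/(1+ψ(Kᵢ−1)) = 0.
Feasibility: ΣzᵢKᵢ = 1.321, Σzᵢ/Kᵢ = 1.042 — both > 1, two phases present.
Newton iteration, ψ⁰ = 0.5:
  ψ = 0.500: g = 0.1237, g' = -0.324 → ψ = 0.882
  ψ = 0.882: g = 0.0003, g' = -0.341 → ψ = 0.883
Converged at ψ = 0.883.
Then V = ψ·F = 0.8829·459 = 405.3 mol/h and L = F − V = 53.7 mol/h.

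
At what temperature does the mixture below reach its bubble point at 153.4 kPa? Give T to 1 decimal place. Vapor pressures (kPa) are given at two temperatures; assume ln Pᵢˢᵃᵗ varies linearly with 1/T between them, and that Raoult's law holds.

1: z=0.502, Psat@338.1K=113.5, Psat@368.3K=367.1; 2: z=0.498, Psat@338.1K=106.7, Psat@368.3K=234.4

Bubble-point temperature: ΣzᵢPᵢˢᵃᵗ(T) = P. Interpolate ln Pᵢˢᵃᵗ = aᵢ + bᵢ/T.
  T = 338.1 K: ΣzᵢPᵢˢᵃᵗ = 110.11 kPa
  T = 368.3 K: ΣzᵢPᵢˢᵃᵗ = 301.02 kPa
  T = 353.2 K: ΣzᵢPᵢˢᵃᵗ = 185.17 kPa
  T = 345.6 K: ΣzᵢPᵢˢᵃᵗ = 143.18 kPa
  T = 349.4 K: ΣzᵢPᵢˢᵃᵗ = 163.00 kPa
  T = 347.5 K: ΣzᵢPᵢˢᵃᵗ = 152.81 kPa
Interpolating between 347.5 K and 349.4 K gives T ≈ 347.6 K.

T = 347.6 K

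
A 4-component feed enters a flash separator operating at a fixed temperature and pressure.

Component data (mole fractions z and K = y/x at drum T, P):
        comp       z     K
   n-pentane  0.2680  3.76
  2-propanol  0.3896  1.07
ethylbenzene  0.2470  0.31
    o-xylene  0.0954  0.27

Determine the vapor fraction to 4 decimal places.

ψ = 0.4571

Newton iteration, ψ⁰ = 0.5:
  ψ = 0.5000: g = -0.03273, g' = -0.7624 → ψ = 0.4571
Converged at ψ = 0.4571.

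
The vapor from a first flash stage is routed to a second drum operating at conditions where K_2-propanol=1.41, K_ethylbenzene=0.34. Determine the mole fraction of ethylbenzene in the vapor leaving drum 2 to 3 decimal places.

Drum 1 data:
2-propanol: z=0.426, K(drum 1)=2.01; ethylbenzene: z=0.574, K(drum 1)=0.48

Drum 1:
Iterate (Newton) starting at ψ₁ = 0.66:
  ψ₁ = 0.660: g = -0.1963, g' = -0.516 → ψ₁ = 0.280
  ψ₁ = 0.280: g = -0.0138, g' = -0.477 → ψ₁ = 0.251
Converged at ψ₁ = 0.251.
Drum-1 compositions:
  2-propanol: x = 0.340, y = 0.683
  ethylbenzene: x = 0.660, y = 0.317
Drum-2 feed = drum-1 vapor: z₂ = (0.6831, 0.3169).
Drum 2:
Material balance + equilibrium reduce to Σ zᵢ(Kᵢ−1)/(1+ψ₂(Kᵢ−1)) = 0.
Check two-phase: ΣzᵢKᵢ = 1.071 > 1 and Σzᵢ/Kᵢ = 1.416 > 1, so g(0) = 0.071 > 0 and g(1) = -0.416 < 0.
Binary case is linear: z₁(K₁−1)(1+ψ₂(K₂−1)) + z₂(K₂−1)(1+ψ₂(K₁−1)) = 0
⇒ ψ₂ = [z₁(K₁−1)+z₂(K₂−1)] / [−(K₁−1)(K₂−1)] = 0.0710/0.2706 = 0.262
  2-propanol: x = 0.617, y = 0.870
  ethylbenzene: x = 0.383, y = 0.130

y_ethylbenzene (drum 2) = 0.130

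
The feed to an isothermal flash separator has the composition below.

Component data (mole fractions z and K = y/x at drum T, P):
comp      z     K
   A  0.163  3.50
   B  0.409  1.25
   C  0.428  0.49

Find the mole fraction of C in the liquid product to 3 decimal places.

x_C = 0.556

Newton iteration, ψ⁰ = 0.44:
  ψ = 0.440: g = 0.0047, g' = -0.437 → ψ = 0.451
Converged at ψ = 0.451.
Compositions from xᵢ = zᵢ/(1+ψ(Kᵢ−1)), yᵢ = Kᵢxᵢ:
  A: x = 0.077, y = 0.268
  B: x = 0.368, y = 0.459
  C: x = 0.556, y = 0.272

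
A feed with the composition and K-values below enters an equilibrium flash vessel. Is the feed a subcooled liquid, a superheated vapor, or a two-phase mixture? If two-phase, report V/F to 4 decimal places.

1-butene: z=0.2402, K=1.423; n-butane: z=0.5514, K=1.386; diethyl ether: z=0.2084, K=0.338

ΣzᵢKᵢ = 1.1765; Σzᵢ/Kᵢ = 1.1832.
Both exceed 1, so a two-phase solution exists.
Rachford–Rice: g(ψ) = Σ zᵢ(Kᵢ−1)/(1+ψ(Kᵢ−1)) = 0.
Newton iteration, ψ⁰ = 0.5:
  ψ = 0.5000: g = 0.05606, g' = -0.2911 → ψ = 0.6926
  ψ = 0.6926: g = -0.00824, g' = -0.3883 → ψ = 0.6714
  ψ = 0.6714: g = -0.00016, g' = -0.3738 → ψ = 0.6709
Converged at ψ = 0.6709.

two-phase, V/F = 0.6709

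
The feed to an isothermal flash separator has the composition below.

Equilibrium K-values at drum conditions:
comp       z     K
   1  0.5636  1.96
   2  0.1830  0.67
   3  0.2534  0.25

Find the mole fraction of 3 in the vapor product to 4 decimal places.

Material balance + equilibrium reduce to Σ zᵢ(Kᵢ−1)/(1+V/F(Kᵢ−1)) = 0.
Check two-phase: ΣzᵢKᵢ = 1.2906 > 1 and Σzᵢ/Kᵢ = 1.5743 > 1, so g(0) = 0.2906 > 0 and g(1) = -0.5743 < 0.
Iterate (Newton) starting at V/F = 0.5:
  V/F = 0.5000: g = -0.01082, g' = -0.6306 → V/F = 0.4828
  V/F = 0.4828: g = -0.00008, g' = -0.6210 → V/F = 0.4827
Converged at V/F = 0.4827.
Compositions from xᵢ = zᵢ/(1+V/F(Kᵢ−1)), yᵢ = Kᵢxᵢ:
  1: x = 0.3851, y = 0.7549
  2: x = 0.2177, y = 0.1458
  3: x = 0.3972, y = 0.0993

y_3 = 0.0993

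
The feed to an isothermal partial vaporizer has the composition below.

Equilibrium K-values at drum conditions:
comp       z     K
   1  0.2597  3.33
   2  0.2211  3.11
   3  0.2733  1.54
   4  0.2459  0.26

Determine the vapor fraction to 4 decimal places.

ψ = 0.8349

Material balance + equilibrium reduce to Σ zᵢ(Kᵢ−1)/(1+ψ(Kᵢ−1)) = 0.
g(0) = ΣzᵢKᵢ − 1 = 1.0372 and g(1) = 1 − Σzᵢ/Kᵢ = -0.2723, so a root lies in (0, 1).
Newton–Raphson from ψ = 0.5:
  ψ = 0.5000: g = 0.33388, g' = -0.9226 → ψ = 0.8619
  ψ = 0.8619: g = -0.03503, g' = -1.3433 → ψ = 0.8358
  ψ = 0.8358: g = -0.00120, g' = -1.2543 → ψ = 0.8349
Converged at ψ = 0.8349.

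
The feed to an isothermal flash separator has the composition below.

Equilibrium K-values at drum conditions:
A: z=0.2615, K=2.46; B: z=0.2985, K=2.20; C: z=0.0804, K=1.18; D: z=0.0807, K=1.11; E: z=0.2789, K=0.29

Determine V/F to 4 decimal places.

V/F = 0.7131

Rachford–Rice: g(V/F) = Σ zᵢ(Kᵢ−1)/(1+V/F(Kᵢ−1)) = 0.
Check two-phase: ΣzᵢKᵢ = 1.5653 > 1 and Σzᵢ/Kᵢ = 1.3445 > 1, so g(0) = 0.5653 > 0 and g(1) = -0.3445 < 0.
Newton iteration, V/F⁰ = 0.38:
  V/F = 0.3800: g = 0.24245, g' = -0.7002 → V/F = 0.7263
  V/F = 0.7263: g = -0.01111, g' = -0.8562 → V/F = 0.7133
  V/F = 0.7133: g = -0.00012, g' = -0.8386 → V/F = 0.7131
Converged at V/F = 0.7131.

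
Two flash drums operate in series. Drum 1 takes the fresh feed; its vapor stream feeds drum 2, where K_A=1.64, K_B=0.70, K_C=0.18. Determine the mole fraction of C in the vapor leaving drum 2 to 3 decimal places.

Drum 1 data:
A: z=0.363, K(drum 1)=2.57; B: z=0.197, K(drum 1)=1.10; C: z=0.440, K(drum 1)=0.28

y_C (drum 2) = 0.050

Drum 1:
Rachford–Rice: g(ψ₁) = Σ zᵢ(Kᵢ−1)/(1+ψ₁(Kᵢ−1)) = 0.
g(0) = ΣzᵢKᵢ − 1 = 0.273 and g(1) = 1 − Σzᵢ/Kᵢ = -0.892, so a root lies in (0, 1).
Newton–Raphson from ψ₁ = 0.51:
  ψ₁ = 0.510: g = -0.1654, g' = -0.847 → ψ₁ = 0.315
  ψ₁ = 0.315: g = -0.0092, g' = -0.784 → ψ₁ = 0.303
Converged at ψ₁ = 0.303.
Drum-1 compositions:
  A: x = 0.246, y = 0.632
  B: x = 0.191, y = 0.210
  C: x = 0.563, y = 0.158
Drum-2 feed = drum-1 vapor: z₂ = (0.6321, 0.2103, 0.1576).
Drum 2:
Material balance + equilibrium reduce to Σ zᵢ(Kᵢ−1)/(1+ψ₂(Kᵢ−1)) = 0.
Feasibility: ΣzᵢKᵢ = 1.212, Σzᵢ/Kᵢ = 1.561 — both > 1, two phases present.
Newton–Raphson from ψ₂ = 0.43:
  ψ₂ = 0.430: g = 0.0452, g' = -0.437 → ψ₂ = 0.533
  ψ₂ = 0.533: g = -0.0032, g' = -0.505 → ψ₂ = 0.527
Converged at ψ₂ = 0.527.
  A: x = 0.473, y = 0.775
  B: x = 0.250, y = 0.175
  C: x = 0.278, y = 0.050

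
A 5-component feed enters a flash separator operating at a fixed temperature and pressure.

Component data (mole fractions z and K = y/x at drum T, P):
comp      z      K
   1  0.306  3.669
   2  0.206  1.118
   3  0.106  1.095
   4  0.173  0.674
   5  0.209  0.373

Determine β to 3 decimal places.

β = 0.718

Rachford–Rice: g(β) = Σ zᵢ(Kᵢ−1)/(1+β(Kᵢ−1)) = 0.
Check two-phase: ΣzᵢKᵢ = 1.664 > 1 and Σzᵢ/Kᵢ = 1.181 > 1, so g(0) = 0.664 > 0 and g(1) = -0.181 < 0.
Newton–Raphson from β = 0.5:
  β = 0.500: g = 0.1241, g' = -0.604 → β = 0.706
  β = 0.706: g = 0.0069, g' = -0.561 → β = 0.718
Converged at β = 0.718.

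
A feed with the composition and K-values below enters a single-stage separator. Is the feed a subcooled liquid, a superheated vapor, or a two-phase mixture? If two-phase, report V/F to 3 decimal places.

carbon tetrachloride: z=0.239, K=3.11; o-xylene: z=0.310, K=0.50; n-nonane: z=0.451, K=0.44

two-phase, V/F = 0.086

ΣzᵢKᵢ = 1.097; Σzᵢ/Kᵢ = 1.722.
Both exceed 1, so a two-phase solution exists.
Rachford–Rice: g(ψ) = Σ zᵢ(Kᵢ−1)/(1+ψ(Kᵢ−1)) = 0.
Newton iteration, ψ⁰ = 0.5:
  ψ = 0.500: g = -0.3120, g' = -0.663 → ψ = 0.029
  ψ = 0.029: g = 0.0612, g' = -1.171 → ψ = 0.081
  ψ = 0.081: g = 0.0043, g' = -1.015 → ψ = 0.086
Converged at ψ = 0.086.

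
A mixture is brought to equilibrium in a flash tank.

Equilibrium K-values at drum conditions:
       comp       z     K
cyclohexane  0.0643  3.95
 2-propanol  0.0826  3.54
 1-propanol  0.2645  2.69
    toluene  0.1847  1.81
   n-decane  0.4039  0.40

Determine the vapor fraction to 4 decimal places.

ψ = 0.7256

Rachford–Rice: g(ψ) = Σ zᵢ(Kᵢ−1)/(1+ψ(Kᵢ−1)) = 0.
g(0) = ΣzᵢKᵢ − 1 = 0.7538 and g(1) = 1 − Σzᵢ/Kᵢ = -0.2497, so a root lies in (0, 1).
Iterate (Newton) starting at ψ = 0.5:
  ψ = 0.5000: g = 0.17163, g' = -0.7748 → ψ = 0.7215
  ψ = 0.7215: g = 0.00320, g' = -0.7774 → ψ = 0.7256
Converged at ψ = 0.7256.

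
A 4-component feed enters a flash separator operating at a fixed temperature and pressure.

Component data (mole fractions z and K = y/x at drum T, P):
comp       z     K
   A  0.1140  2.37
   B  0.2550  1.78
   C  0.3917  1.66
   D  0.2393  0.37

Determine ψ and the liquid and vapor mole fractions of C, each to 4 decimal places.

Rachford–Rice: g(ψ) = Σ zᵢ(Kᵢ−1)/(1+ψ(Kᵢ−1)) = 0.
Feasibility: ΣzᵢKᵢ = 1.4628, Σzᵢ/Kᵢ = 1.0741 — both > 1, two phases present.
Newton–Raphson from ψ = 0.5:
  ψ = 0.5000: g = 0.21007, g' = -0.4545 → ψ = 0.9622
  ψ = 0.9622: g = -0.04369, g' = -0.7666 → ψ = 0.9052
  ψ = 0.9052: g = -0.00268, g' = -0.6771 → ψ = 0.9012
Converged at ψ = 0.9012.
Compositions from xᵢ = zᵢ/(1+ψ(Kᵢ−1)), yᵢ = Kᵢxᵢ:
  A: x = 0.0510, y = 0.1209
  B: x = 0.1497, y = 0.2665
  C: x = 0.2456, y = 0.4077
  D: x = 0.5536, y = 0.2048

ψ = 0.9012, x_C = 0.2456, y_C = 0.4077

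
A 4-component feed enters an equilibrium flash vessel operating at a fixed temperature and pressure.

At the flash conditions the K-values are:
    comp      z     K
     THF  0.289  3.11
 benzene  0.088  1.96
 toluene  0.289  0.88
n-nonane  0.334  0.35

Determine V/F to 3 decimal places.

V/F = 0.493

Material balance + equilibrium reduce to Σ zᵢ(Kᵢ−1)/(1+V/F(Kᵢ−1)) = 0.
Check two-phase: ΣzᵢKᵢ = 1.442 > 1 and Σzᵢ/Kᵢ = 1.421 > 1, so g(0) = 0.442 > 0 and g(1) = -0.421 < 0.
Iterate (Newton) starting at V/F = 0.66:
  V/F = 0.660: g = -0.1113, g' = -0.693 → V/F = 0.499
  V/F = 0.499: g = -0.0043, g' = -0.656 → V/F = 0.493
Converged at V/F = 0.493.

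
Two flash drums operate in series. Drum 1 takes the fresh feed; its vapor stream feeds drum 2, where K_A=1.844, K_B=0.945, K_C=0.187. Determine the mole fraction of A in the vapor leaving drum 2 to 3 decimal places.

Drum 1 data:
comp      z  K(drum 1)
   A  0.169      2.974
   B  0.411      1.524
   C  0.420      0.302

y_A (drum 2) = 0.449

Drum 1:
Material balance + equilibrium reduce to Σ zᵢ(Kᵢ−1)/(1+ψ₁(Kᵢ−1)) = 0.
Check two-phase: ΣzᵢKᵢ = 1.256 > 1 and Σzᵢ/Kᵢ = 1.717 > 1, so g(0) = 0.256 > 0 and g(1) = -0.717 < 0.
Iterate (Newton) starting at ψ₁ = 0.5:
  ψ₁ = 0.500: g = -0.1118, g' = -0.720 → ψ₁ = 0.345
  ψ₁ = 0.345: g = -0.0052, g' = -0.669 → ψ₁ = 0.337
Converged at ψ₁ = 0.337.
Drum-1 compositions:
  A: x = 0.101, y = 0.302
  B: x = 0.349, y = 0.532
  C: x = 0.549, y = 0.166
Drum-2 feed = drum-1 vapor: z₂ = (0.3018, 0.5323, 0.1659).
Drum 2:
Newton iteration, ψ₂⁰ = 0.47:
  ψ₂ = 0.470: g = -0.0659, g' = -0.399 → ψ₂ = 0.305
  ψ₂ = 0.305: g = -0.0065, g' = -0.331 → ψ₂ = 0.285
Converged at ψ₂ = 0.285.
  A: x = 0.243, y = 0.449
  B: x = 0.541, y = 0.511
  C: x = 0.216, y = 0.040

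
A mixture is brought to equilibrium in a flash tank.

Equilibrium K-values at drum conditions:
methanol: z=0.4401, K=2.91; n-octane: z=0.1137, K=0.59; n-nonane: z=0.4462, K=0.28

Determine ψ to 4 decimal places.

ψ = 0.3696

Iterate (Newton) starting at ψ = 0.66:
  ψ = 0.6600: g = -0.30423, g' = -1.1900 → ψ = 0.4043
  ψ = 0.4043: g = -0.03478, g' = -0.9989 → ψ = 0.3695
  ψ = 0.3695: g = 0.00013, g' = -1.0077 → ψ = 0.3696
Converged at ψ = 0.3696.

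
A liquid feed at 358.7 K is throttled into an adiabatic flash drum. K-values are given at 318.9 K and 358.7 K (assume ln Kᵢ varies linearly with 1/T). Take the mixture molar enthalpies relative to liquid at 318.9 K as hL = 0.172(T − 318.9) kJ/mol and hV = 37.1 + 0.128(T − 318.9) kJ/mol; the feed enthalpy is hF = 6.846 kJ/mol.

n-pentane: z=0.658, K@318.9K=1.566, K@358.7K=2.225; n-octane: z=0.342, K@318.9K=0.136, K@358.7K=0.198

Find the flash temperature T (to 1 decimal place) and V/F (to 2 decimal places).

T = 320.1 K, V/F = 0.18

Adiabatic flash: solve Rachford–Rice at each trial T, then check hF = ψ·hV(T) + (1−ψ)·hL(T).
  T = 318.9 K: K = (1.566, 0.136), RR gives ψ = 0.157, H_out = 5.837 kJ/mol
  T = 358.7 K: K = (2.225, 0.198), RR gives ψ = 0.541, H_out = 25.979 kJ/mol
  T = 338.8 K: K = (1.886, 0.166), RR gives ψ = 0.403, H_out = 18.017 kJ/mol
  T = 328.9 K: K = (1.724, 0.151), RR gives ψ = 0.303, H_out = 12.812 kJ/mol
  T = 323.9 K: K = (1.644, 0.143), RR gives ψ = 0.237, H_out = 9.614 kJ/mol
  T = 321.4 K: K = (1.605, 0.140), RR gives ψ = 0.200, H_out = 7.811 kJ/mol
  T = 320.1 K: K = (1.585, 0.138), RR gives ψ = 0.178, H_out = 6.808 kJ/mol
Linear interpolation between T = 320.1 (H_out = 6.808) and T = 321.4 (H_out = 7.811) on hF = 6.846 gives T ≈ 320.1 K, at which ψ = 0.18.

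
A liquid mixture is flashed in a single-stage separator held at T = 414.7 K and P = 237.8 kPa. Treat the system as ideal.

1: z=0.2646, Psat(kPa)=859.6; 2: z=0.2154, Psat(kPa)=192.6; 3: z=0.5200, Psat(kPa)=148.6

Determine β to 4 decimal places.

β = 0.5323

Raoult's law: Kᵢ = Pᵢˢᵃᵗ/P = Pᵢˢᵃᵗ/237.8.
  K_1 = 859.6/237.8 = 3.614802, K_2 = 192.6/237.8 = 0.809924, K_3 = 148.6/237.8 = 0.624895
Material balance + equilibrium reduce to Σ zᵢ(Kᵢ−1)/(1+β(Kᵢ−1)) = 0.
Check two-phase: ΣzᵢKᵢ = 1.4559 > 1 and Σzᵢ/Kᵢ = 1.1713 > 1, so g(0) = 0.4559 > 0 and g(1) = -0.1713 < 0.
Iterate (Newton) starting at β = 0.56:
  β = 0.5600: g = -0.01198, g' = -0.4249 → β = 0.5318
  β = 0.5318: g = 0.00021, g' = -0.4404 → β = 0.5323
Converged at β = 0.5323.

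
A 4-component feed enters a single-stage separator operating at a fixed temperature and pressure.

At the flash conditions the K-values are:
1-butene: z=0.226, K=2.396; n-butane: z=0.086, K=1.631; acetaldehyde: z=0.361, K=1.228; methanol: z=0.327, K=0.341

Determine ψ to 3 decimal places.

Newton iteration, ψ⁰ = 0.5:
  ψ = 0.500: g = -0.0205, g' = -0.504 → ψ = 0.459
Converged at ψ = 0.459.

ψ = 0.459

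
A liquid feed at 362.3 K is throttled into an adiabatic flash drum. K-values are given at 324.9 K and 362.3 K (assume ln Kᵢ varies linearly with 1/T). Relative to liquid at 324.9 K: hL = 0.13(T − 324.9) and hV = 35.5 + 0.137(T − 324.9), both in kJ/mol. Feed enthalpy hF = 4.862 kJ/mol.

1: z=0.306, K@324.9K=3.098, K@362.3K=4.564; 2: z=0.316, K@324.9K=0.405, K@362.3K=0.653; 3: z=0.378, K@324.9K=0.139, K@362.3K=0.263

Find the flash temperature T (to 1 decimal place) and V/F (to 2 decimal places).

Adiabatic flash: solve Rachford–Rice at each trial T, then check hF = ψ·hV(T) + (1−ψ)·hL(T).
  T = 324.9 K: K = (3.098, 0.405, 0.139), RR gives ψ = 0.082, H_out = 2.909 kJ/mol
  T = 362.3 K: K = (4.564, 0.653, 0.263), RR gives ψ = 0.338, H_out = 16.933 kJ/mol
  T = 343.6 K: K = (3.800, 0.521, 0.195), RR gives ψ = 0.213, H_out = 10.037 kJ/mol
  T = 334.2 K: K = (3.439, 0.461, 0.165), RR gives ψ = 0.150, H_out = 6.549 kJ/mol
  T = 329.5 K: K = (3.265, 0.432, 0.152), RR gives ψ = 0.117, H_out = 4.743 kJ/mol
  T = 331.9 K: K = (3.353, 0.447, 0.158), RR gives ψ = 0.134, H_out = 5.672 kJ/mol
Linear interpolation between T = 329.5 (H_out = 4.743) and T = 331.9 (H_out = 5.672) on hF = 4.862 gives T ≈ 329.8 K, at which ψ = 0.12.

T = 329.8 K, V/F = 0.12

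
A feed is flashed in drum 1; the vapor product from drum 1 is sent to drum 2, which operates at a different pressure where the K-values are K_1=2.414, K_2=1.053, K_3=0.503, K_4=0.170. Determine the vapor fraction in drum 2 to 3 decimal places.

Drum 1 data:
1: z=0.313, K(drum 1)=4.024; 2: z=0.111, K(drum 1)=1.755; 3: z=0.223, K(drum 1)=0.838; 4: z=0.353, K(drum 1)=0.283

Drum 1:
Rachford–Rice: g(ψ₁) = Σ zᵢ(Kᵢ−1)/(1+ψ₁(Kᵢ−1)) = 0.
Feasibility: ΣzᵢKᵢ = 1.741, Σzᵢ/Kᵢ = 1.654 — both > 1, two phases present.
Newton iteration, ψ₁⁰ = 0.5:
  ψ₁ = 0.500: g = 0.0038, g' = -0.935 → ψ₁ = 0.504
Converged at ψ₁ = 0.504.
Drum-1 compositions:
  1: x = 0.124, y = 0.499
  2: x = 0.080, y = 0.141
  3: x = 0.243, y = 0.203
  4: x = 0.553, y = 0.156
Drum-2 feed = drum-1 vapor: z₂ = (0.4990, 0.1411, 0.2035, 0.1564).
Drum 2:
Newton iteration, ψ₂⁰ = 0.58:
  ψ₂ = 0.580: g = 0.0024, g' = -0.801 → ψ₂ = 0.583
Converged at ψ₂ = 0.583.
  1: x = 0.273, y = 0.660
  2: x = 0.137, y = 0.144
  3: x = 0.287, y = 0.144
  4: x = 0.303, y = 0.052

V/F (drum 2) = 0.583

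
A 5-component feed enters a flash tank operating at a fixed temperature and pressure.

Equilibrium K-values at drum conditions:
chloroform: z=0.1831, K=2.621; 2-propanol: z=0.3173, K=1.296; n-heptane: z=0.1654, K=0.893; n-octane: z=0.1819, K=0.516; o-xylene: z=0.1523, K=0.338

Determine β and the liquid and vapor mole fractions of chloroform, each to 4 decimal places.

Material balance + equilibrium reduce to Σ zᵢ(Kᵢ−1)/(1+β(Kᵢ−1)) = 0.
g(0) = ΣzᵢKᵢ − 1 = 0.1842 and g(1) = 1 − Σzᵢ/Kᵢ = -0.3030, so a root lies in (0, 1).
Newton–Raphson from β = 0.5:
  β = 0.5000: g = -0.03980, g' = -0.3933 → β = 0.3988
  β = 0.3988: g = -0.00029, g' = -0.3904 → β = 0.3980
Converged at β = 0.3980.
Compositions from xᵢ = zᵢ/(1+β(Kᵢ−1)), yᵢ = Kᵢxᵢ:
  chloroform: x = 0.1113, y = 0.2917
  2-propanol: x = 0.2839, y = 0.3679
  n-heptane: x = 0.1728, y = 0.1543
  n-octane: x = 0.2253, y = 0.1163
  o-xylene: x = 0.2068, y = 0.0699

β = 0.3980, x_chloroform = 0.1113, y_chloroform = 0.2917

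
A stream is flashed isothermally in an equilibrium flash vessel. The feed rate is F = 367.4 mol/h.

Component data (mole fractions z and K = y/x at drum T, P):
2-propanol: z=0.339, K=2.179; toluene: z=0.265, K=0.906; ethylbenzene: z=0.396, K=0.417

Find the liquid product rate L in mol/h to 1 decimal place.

Rachford–Rice: g(β) = Σ zᵢ(Kᵢ−1)/(1+β(Kᵢ−1)) = 0.
g(0) = ΣzᵢKᵢ − 1 = 0.144 and g(1) = 1 − Σzᵢ/Kᵢ = -0.398, so a root lies in (0, 1).
Iterate (Newton) starting at β = 0.5:
  β = 0.500: g = -0.1005, g' = -0.457 → β = 0.280
  β = 0.280: g = -0.0011, g' = -0.461 → β = 0.278
Converged at β = 0.278.
Then V = β·F = 0.2778·367.4 = 102.1 mol/h and L = F − V = 265.3 mol/h.

L = 265.3 mol/h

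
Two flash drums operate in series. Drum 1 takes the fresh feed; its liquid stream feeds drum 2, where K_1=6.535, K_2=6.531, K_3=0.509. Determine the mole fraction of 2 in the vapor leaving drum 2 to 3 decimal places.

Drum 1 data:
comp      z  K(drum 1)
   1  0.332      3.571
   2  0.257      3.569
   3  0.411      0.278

y_2 (drum 2) = 0.232

Drum 1:
Rachford–Rice: g(ψ₁) = Σ zᵢ(Kᵢ−1)/(1+ψ₁(Kᵢ−1)) = 0.
Check two-phase: ΣzᵢKᵢ = 2.217 > 1 and Σzᵢ/Kᵢ = 1.643 > 1, so g(0) = 1.217 > 0 and g(1) = -0.643 < 0.
Iterate (Newton) starting at ψ₁ = 0.37:
  ψ₁ = 0.370: g = 0.3710, g' = -1.421 → ψ₁ = 0.631
  ψ₁ = 0.631: g = 0.0322, g' = -1.289 → ψ₁ = 0.656
Converged at ψ₁ = 0.656.
Drum-1 compositions:
  1: x = 0.124, y = 0.441
  2: x = 0.096, y = 0.342
  3: x = 0.781, y = 0.217
Drum-2 feed = drum-1 liquid: z₂ = (0.1236, 0.0957, 0.7807).
Drum 2:
Material balance + equilibrium reduce to Σ zᵢ(Kᵢ−1)/(1+ψ₂(Kᵢ−1)) = 0.
Feasibility: ΣzᵢKᵢ = 1.830, Σzᵢ/Kᵢ = 1.567 — both > 1, two phases present.
Newton iteration, ψ₂⁰ = 0.5:
  ψ₂ = 0.500: g = -0.1859, g' = -0.804 → ψ₂ = 0.269
  ψ₂ = 0.269: g = 0.0463, g' = -1.335 → ψ₂ = 0.303
  ψ₂ = 0.303: g = 0.0025, g' = -1.195 → ψ₂ = 0.306
Converged at ψ₂ = 0.306.
  1: x = 0.046, y = 0.300
  2: x = 0.036, y = 0.232
  3: x = 0.918, y = 0.468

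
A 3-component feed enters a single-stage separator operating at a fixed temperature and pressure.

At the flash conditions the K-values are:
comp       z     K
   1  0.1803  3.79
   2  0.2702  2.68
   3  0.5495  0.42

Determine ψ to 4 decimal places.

Material balance + equilibrium reduce to Σ zᵢ(Kᵢ−1)/(1+ψ(Kᵢ−1)) = 0.
g(0) = ΣzᵢKᵢ − 1 = 0.6383 and g(1) = 1 − Σzᵢ/Kᵢ = -0.4567, so a root lies in (0, 1).
Newton iteration, ψ⁰ = 0.36:
  ψ = 0.3600: g = 0.13101, g' = -0.9407 → ψ = 0.4993
  ψ = 0.4993: g = 0.00847, g' = -0.8369 → ψ = 0.5094
Converged at ψ = 0.5094.

ψ = 0.5094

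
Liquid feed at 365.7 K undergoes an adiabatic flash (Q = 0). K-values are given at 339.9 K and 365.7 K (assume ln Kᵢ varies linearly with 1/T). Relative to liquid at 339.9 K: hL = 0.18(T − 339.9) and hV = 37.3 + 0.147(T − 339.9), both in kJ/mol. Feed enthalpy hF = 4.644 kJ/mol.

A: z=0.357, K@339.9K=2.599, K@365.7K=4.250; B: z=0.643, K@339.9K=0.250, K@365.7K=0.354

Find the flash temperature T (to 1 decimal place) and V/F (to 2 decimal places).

T = 342.5 K, V/F = 0.11

Adiabatic flash: solve Rachford–Rice at each trial T, then check hF = ψ·hV(T) + (1−ψ)·hL(T).
  T = 339.9 K: K = (2.599, 0.250), RR gives ψ = 0.074, H_out = 2.755 kJ/mol
  T = 365.7 K: K = (4.250, 0.354), RR gives ψ = 0.355, H_out = 17.575 kJ/mol
  T = 352.8 K: K = (3.354, 0.299), RR gives ψ = 0.236, H_out = 11.037 kJ/mol
  T = 346.4 K: K = (2.962, 0.274), RR gives ψ = 0.164, H_out = 7.259 kJ/mol
  T = 343.1 K: K = (2.774, 0.262), RR gives ψ = 0.121, H_out = 5.078 kJ/mol
  T = 341.5 K: K = (2.685, 0.256), RR gives ψ = 0.098, H_out = 3.946 kJ/mol
Linear interpolation between T = 341.5 (H_out = 3.946) and T = 343.1 (H_out = 5.078) on hF = 4.644 gives T ≈ 342.5 K, at which ψ = 0.11.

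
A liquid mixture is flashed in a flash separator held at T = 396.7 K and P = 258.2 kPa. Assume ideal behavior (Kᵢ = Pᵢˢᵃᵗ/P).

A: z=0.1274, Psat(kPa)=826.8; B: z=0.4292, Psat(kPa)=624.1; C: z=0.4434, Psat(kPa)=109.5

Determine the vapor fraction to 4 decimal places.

Raoult's law: Kᵢ = Pᵢˢᵃᵗ/P = Pᵢˢᵃᵗ/258.2.
  K_A = 826.8/258.2 = 3.202169, K_B = 624.1/258.2 = 2.417119, K_C = 109.5/258.2 = 0.424090
Rachford–Rice: g(ψ) = Σ zᵢ(Kᵢ−1)/(1+ψ(Kᵢ−1)) = 0.
Feasibility: ΣzᵢKᵢ = 1.6334, Σzᵢ/Kᵢ = 1.2629 — both > 1, two phases present.
Newton iteration, ψ⁰ = 0.68:
  ψ = 0.6800: g = 0.00235, g' = -0.7199 → ψ = 0.6833
Converged at ψ = 0.6833.

ψ = 0.6833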